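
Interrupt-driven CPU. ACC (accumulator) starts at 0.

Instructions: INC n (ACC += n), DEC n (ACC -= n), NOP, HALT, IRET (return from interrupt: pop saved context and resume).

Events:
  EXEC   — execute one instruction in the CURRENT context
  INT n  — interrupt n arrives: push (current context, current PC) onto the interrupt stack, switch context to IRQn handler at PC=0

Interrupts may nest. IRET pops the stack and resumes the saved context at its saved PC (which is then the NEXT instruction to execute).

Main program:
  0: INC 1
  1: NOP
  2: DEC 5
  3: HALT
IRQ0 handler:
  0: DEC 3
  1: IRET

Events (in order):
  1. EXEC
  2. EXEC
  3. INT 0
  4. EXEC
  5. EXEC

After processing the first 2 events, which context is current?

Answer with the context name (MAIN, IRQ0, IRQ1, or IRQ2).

Answer: MAIN

Derivation:
Event 1 (EXEC): [MAIN] PC=0: INC 1 -> ACC=1
Event 2 (EXEC): [MAIN] PC=1: NOP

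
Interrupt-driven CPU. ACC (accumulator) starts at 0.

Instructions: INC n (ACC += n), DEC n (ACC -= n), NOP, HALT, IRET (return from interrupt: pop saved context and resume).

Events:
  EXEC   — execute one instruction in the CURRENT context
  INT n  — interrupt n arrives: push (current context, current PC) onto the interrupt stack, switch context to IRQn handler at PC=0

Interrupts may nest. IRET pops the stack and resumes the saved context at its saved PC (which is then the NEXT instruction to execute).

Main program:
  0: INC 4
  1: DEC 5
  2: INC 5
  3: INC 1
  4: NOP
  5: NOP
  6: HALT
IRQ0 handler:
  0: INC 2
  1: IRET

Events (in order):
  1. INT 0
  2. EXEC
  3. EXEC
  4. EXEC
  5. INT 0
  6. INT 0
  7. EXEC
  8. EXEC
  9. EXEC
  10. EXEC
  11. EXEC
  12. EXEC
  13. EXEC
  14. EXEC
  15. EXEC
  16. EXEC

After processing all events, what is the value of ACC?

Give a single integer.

Event 1 (INT 0): INT 0 arrives: push (MAIN, PC=0), enter IRQ0 at PC=0 (depth now 1)
Event 2 (EXEC): [IRQ0] PC=0: INC 2 -> ACC=2
Event 3 (EXEC): [IRQ0] PC=1: IRET -> resume MAIN at PC=0 (depth now 0)
Event 4 (EXEC): [MAIN] PC=0: INC 4 -> ACC=6
Event 5 (INT 0): INT 0 arrives: push (MAIN, PC=1), enter IRQ0 at PC=0 (depth now 1)
Event 6 (INT 0): INT 0 arrives: push (IRQ0, PC=0), enter IRQ0 at PC=0 (depth now 2)
Event 7 (EXEC): [IRQ0] PC=0: INC 2 -> ACC=8
Event 8 (EXEC): [IRQ0] PC=1: IRET -> resume IRQ0 at PC=0 (depth now 1)
Event 9 (EXEC): [IRQ0] PC=0: INC 2 -> ACC=10
Event 10 (EXEC): [IRQ0] PC=1: IRET -> resume MAIN at PC=1 (depth now 0)
Event 11 (EXEC): [MAIN] PC=1: DEC 5 -> ACC=5
Event 12 (EXEC): [MAIN] PC=2: INC 5 -> ACC=10
Event 13 (EXEC): [MAIN] PC=3: INC 1 -> ACC=11
Event 14 (EXEC): [MAIN] PC=4: NOP
Event 15 (EXEC): [MAIN] PC=5: NOP
Event 16 (EXEC): [MAIN] PC=6: HALT

Answer: 11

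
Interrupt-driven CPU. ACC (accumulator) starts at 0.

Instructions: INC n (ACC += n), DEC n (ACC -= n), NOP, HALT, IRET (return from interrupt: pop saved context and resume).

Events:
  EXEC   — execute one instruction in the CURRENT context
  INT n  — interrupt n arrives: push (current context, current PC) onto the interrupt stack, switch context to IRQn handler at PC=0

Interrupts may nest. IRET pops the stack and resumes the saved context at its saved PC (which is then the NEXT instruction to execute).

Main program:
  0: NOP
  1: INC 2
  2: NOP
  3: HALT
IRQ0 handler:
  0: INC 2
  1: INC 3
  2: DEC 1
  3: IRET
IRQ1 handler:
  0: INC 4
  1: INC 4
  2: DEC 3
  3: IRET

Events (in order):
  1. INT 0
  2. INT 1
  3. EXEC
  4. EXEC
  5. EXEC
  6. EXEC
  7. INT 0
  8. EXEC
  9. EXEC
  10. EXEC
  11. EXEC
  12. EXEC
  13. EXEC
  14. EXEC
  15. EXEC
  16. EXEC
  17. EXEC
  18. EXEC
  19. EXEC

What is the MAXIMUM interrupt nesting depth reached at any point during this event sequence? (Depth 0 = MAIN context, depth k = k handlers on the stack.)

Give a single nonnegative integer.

Event 1 (INT 0): INT 0 arrives: push (MAIN, PC=0), enter IRQ0 at PC=0 (depth now 1) [depth=1]
Event 2 (INT 1): INT 1 arrives: push (IRQ0, PC=0), enter IRQ1 at PC=0 (depth now 2) [depth=2]
Event 3 (EXEC): [IRQ1] PC=0: INC 4 -> ACC=4 [depth=2]
Event 4 (EXEC): [IRQ1] PC=1: INC 4 -> ACC=8 [depth=2]
Event 5 (EXEC): [IRQ1] PC=2: DEC 3 -> ACC=5 [depth=2]
Event 6 (EXEC): [IRQ1] PC=3: IRET -> resume IRQ0 at PC=0 (depth now 1) [depth=1]
Event 7 (INT 0): INT 0 arrives: push (IRQ0, PC=0), enter IRQ0 at PC=0 (depth now 2) [depth=2]
Event 8 (EXEC): [IRQ0] PC=0: INC 2 -> ACC=7 [depth=2]
Event 9 (EXEC): [IRQ0] PC=1: INC 3 -> ACC=10 [depth=2]
Event 10 (EXEC): [IRQ0] PC=2: DEC 1 -> ACC=9 [depth=2]
Event 11 (EXEC): [IRQ0] PC=3: IRET -> resume IRQ0 at PC=0 (depth now 1) [depth=1]
Event 12 (EXEC): [IRQ0] PC=0: INC 2 -> ACC=11 [depth=1]
Event 13 (EXEC): [IRQ0] PC=1: INC 3 -> ACC=14 [depth=1]
Event 14 (EXEC): [IRQ0] PC=2: DEC 1 -> ACC=13 [depth=1]
Event 15 (EXEC): [IRQ0] PC=3: IRET -> resume MAIN at PC=0 (depth now 0) [depth=0]
Event 16 (EXEC): [MAIN] PC=0: NOP [depth=0]
Event 17 (EXEC): [MAIN] PC=1: INC 2 -> ACC=15 [depth=0]
Event 18 (EXEC): [MAIN] PC=2: NOP [depth=0]
Event 19 (EXEC): [MAIN] PC=3: HALT [depth=0]
Max depth observed: 2

Answer: 2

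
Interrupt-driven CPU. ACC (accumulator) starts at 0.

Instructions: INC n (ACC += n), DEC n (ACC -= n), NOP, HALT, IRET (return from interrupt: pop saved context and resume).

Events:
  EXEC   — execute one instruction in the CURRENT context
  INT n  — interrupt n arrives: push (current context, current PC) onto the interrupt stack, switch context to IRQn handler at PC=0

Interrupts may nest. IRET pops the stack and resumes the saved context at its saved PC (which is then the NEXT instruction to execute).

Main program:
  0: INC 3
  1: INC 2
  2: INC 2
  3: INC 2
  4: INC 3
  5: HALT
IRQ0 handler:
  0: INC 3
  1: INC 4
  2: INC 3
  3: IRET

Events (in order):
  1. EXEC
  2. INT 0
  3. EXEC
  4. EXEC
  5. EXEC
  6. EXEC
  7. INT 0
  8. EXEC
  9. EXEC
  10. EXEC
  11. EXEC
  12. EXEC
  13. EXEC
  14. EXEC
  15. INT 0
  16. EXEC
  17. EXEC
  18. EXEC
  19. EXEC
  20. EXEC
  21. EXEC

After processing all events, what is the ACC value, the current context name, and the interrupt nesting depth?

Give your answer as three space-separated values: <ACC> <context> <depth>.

Event 1 (EXEC): [MAIN] PC=0: INC 3 -> ACC=3
Event 2 (INT 0): INT 0 arrives: push (MAIN, PC=1), enter IRQ0 at PC=0 (depth now 1)
Event 3 (EXEC): [IRQ0] PC=0: INC 3 -> ACC=6
Event 4 (EXEC): [IRQ0] PC=1: INC 4 -> ACC=10
Event 5 (EXEC): [IRQ0] PC=2: INC 3 -> ACC=13
Event 6 (EXEC): [IRQ0] PC=3: IRET -> resume MAIN at PC=1 (depth now 0)
Event 7 (INT 0): INT 0 arrives: push (MAIN, PC=1), enter IRQ0 at PC=0 (depth now 1)
Event 8 (EXEC): [IRQ0] PC=0: INC 3 -> ACC=16
Event 9 (EXEC): [IRQ0] PC=1: INC 4 -> ACC=20
Event 10 (EXEC): [IRQ0] PC=2: INC 3 -> ACC=23
Event 11 (EXEC): [IRQ0] PC=3: IRET -> resume MAIN at PC=1 (depth now 0)
Event 12 (EXEC): [MAIN] PC=1: INC 2 -> ACC=25
Event 13 (EXEC): [MAIN] PC=2: INC 2 -> ACC=27
Event 14 (EXEC): [MAIN] PC=3: INC 2 -> ACC=29
Event 15 (INT 0): INT 0 arrives: push (MAIN, PC=4), enter IRQ0 at PC=0 (depth now 1)
Event 16 (EXEC): [IRQ0] PC=0: INC 3 -> ACC=32
Event 17 (EXEC): [IRQ0] PC=1: INC 4 -> ACC=36
Event 18 (EXEC): [IRQ0] PC=2: INC 3 -> ACC=39
Event 19 (EXEC): [IRQ0] PC=3: IRET -> resume MAIN at PC=4 (depth now 0)
Event 20 (EXEC): [MAIN] PC=4: INC 3 -> ACC=42
Event 21 (EXEC): [MAIN] PC=5: HALT

Answer: 42 MAIN 0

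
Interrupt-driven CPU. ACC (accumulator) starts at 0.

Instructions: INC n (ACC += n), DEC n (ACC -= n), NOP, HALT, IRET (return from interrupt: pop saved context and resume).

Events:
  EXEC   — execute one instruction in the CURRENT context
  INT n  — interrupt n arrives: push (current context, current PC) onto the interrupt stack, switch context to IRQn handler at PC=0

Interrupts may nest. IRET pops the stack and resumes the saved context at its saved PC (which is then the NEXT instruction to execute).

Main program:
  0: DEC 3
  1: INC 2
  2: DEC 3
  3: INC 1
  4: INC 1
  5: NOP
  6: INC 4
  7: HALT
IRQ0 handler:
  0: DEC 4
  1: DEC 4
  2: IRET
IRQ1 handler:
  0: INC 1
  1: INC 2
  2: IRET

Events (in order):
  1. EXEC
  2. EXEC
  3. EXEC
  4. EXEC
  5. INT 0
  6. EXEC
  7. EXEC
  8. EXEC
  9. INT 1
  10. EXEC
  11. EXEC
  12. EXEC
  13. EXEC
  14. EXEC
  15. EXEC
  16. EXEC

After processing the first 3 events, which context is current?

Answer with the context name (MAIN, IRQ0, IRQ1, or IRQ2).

Answer: MAIN

Derivation:
Event 1 (EXEC): [MAIN] PC=0: DEC 3 -> ACC=-3
Event 2 (EXEC): [MAIN] PC=1: INC 2 -> ACC=-1
Event 3 (EXEC): [MAIN] PC=2: DEC 3 -> ACC=-4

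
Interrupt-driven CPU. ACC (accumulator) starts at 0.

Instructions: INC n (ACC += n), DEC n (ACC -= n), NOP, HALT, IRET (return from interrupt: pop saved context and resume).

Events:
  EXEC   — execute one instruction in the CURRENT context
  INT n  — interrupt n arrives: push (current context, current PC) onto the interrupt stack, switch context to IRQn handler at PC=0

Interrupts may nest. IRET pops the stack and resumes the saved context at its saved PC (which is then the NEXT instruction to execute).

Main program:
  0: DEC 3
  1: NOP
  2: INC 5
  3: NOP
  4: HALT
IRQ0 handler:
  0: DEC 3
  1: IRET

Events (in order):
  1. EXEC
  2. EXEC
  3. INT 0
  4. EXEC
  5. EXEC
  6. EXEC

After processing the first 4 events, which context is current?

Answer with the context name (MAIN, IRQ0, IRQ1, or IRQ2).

Answer: IRQ0

Derivation:
Event 1 (EXEC): [MAIN] PC=0: DEC 3 -> ACC=-3
Event 2 (EXEC): [MAIN] PC=1: NOP
Event 3 (INT 0): INT 0 arrives: push (MAIN, PC=2), enter IRQ0 at PC=0 (depth now 1)
Event 4 (EXEC): [IRQ0] PC=0: DEC 3 -> ACC=-6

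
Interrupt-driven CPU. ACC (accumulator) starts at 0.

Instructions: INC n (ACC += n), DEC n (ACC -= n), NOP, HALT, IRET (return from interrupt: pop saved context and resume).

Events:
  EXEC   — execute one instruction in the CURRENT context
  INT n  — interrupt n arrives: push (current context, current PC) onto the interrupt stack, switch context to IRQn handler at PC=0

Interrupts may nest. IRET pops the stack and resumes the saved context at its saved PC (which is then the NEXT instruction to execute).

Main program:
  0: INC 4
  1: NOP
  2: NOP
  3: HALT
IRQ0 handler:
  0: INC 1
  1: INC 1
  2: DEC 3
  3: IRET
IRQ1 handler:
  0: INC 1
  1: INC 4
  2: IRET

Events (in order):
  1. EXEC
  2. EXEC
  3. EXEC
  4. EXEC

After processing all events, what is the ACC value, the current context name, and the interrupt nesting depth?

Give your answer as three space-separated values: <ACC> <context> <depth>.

Answer: 4 MAIN 0

Derivation:
Event 1 (EXEC): [MAIN] PC=0: INC 4 -> ACC=4
Event 2 (EXEC): [MAIN] PC=1: NOP
Event 3 (EXEC): [MAIN] PC=2: NOP
Event 4 (EXEC): [MAIN] PC=3: HALT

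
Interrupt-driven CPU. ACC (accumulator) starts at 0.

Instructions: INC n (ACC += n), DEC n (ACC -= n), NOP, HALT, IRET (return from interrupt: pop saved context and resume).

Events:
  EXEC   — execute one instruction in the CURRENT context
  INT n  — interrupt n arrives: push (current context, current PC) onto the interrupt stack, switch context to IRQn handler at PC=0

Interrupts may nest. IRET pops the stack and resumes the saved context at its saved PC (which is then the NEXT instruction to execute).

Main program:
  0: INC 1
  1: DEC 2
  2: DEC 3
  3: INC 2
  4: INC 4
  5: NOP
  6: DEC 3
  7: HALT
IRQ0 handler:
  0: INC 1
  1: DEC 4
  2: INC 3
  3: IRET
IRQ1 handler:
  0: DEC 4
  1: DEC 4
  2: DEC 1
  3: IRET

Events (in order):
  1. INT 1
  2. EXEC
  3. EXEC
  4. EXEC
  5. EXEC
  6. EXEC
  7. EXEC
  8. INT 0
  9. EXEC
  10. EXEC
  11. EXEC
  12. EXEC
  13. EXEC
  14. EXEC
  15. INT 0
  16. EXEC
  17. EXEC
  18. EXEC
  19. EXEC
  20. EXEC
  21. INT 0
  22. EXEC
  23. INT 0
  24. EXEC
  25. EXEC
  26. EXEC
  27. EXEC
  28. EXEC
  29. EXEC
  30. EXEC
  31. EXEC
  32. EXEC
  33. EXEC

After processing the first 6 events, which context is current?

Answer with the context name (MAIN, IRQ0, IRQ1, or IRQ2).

Answer: MAIN

Derivation:
Event 1 (INT 1): INT 1 arrives: push (MAIN, PC=0), enter IRQ1 at PC=0 (depth now 1)
Event 2 (EXEC): [IRQ1] PC=0: DEC 4 -> ACC=-4
Event 3 (EXEC): [IRQ1] PC=1: DEC 4 -> ACC=-8
Event 4 (EXEC): [IRQ1] PC=2: DEC 1 -> ACC=-9
Event 5 (EXEC): [IRQ1] PC=3: IRET -> resume MAIN at PC=0 (depth now 0)
Event 6 (EXEC): [MAIN] PC=0: INC 1 -> ACC=-8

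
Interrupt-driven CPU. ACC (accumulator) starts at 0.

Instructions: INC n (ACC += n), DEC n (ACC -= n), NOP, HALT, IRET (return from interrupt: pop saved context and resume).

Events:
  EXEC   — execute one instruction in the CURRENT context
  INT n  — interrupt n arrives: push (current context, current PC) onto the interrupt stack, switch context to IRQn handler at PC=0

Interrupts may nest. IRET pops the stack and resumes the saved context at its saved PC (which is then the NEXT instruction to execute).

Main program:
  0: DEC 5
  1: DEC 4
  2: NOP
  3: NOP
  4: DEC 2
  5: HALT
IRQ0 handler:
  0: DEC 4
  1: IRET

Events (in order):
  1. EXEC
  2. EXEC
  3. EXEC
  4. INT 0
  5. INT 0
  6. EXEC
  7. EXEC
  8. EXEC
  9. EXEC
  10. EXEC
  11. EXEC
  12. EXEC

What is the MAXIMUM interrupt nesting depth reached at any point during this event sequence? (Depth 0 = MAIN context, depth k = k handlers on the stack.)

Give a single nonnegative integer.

Answer: 2

Derivation:
Event 1 (EXEC): [MAIN] PC=0: DEC 5 -> ACC=-5 [depth=0]
Event 2 (EXEC): [MAIN] PC=1: DEC 4 -> ACC=-9 [depth=0]
Event 3 (EXEC): [MAIN] PC=2: NOP [depth=0]
Event 4 (INT 0): INT 0 arrives: push (MAIN, PC=3), enter IRQ0 at PC=0 (depth now 1) [depth=1]
Event 5 (INT 0): INT 0 arrives: push (IRQ0, PC=0), enter IRQ0 at PC=0 (depth now 2) [depth=2]
Event 6 (EXEC): [IRQ0] PC=0: DEC 4 -> ACC=-13 [depth=2]
Event 7 (EXEC): [IRQ0] PC=1: IRET -> resume IRQ0 at PC=0 (depth now 1) [depth=1]
Event 8 (EXEC): [IRQ0] PC=0: DEC 4 -> ACC=-17 [depth=1]
Event 9 (EXEC): [IRQ0] PC=1: IRET -> resume MAIN at PC=3 (depth now 0) [depth=0]
Event 10 (EXEC): [MAIN] PC=3: NOP [depth=0]
Event 11 (EXEC): [MAIN] PC=4: DEC 2 -> ACC=-19 [depth=0]
Event 12 (EXEC): [MAIN] PC=5: HALT [depth=0]
Max depth observed: 2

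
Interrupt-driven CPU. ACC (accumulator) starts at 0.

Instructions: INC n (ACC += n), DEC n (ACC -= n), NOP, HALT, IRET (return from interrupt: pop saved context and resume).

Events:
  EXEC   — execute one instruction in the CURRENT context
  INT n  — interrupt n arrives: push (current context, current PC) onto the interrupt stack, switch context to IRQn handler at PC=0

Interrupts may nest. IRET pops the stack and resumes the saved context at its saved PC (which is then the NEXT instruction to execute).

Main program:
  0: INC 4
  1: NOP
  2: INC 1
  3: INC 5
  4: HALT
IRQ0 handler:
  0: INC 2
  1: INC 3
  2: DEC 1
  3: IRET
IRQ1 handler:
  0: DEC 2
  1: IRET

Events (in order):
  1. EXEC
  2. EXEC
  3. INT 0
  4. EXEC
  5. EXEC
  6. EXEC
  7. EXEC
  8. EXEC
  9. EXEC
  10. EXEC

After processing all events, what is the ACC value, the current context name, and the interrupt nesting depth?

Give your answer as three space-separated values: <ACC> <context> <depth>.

Answer: 14 MAIN 0

Derivation:
Event 1 (EXEC): [MAIN] PC=0: INC 4 -> ACC=4
Event 2 (EXEC): [MAIN] PC=1: NOP
Event 3 (INT 0): INT 0 arrives: push (MAIN, PC=2), enter IRQ0 at PC=0 (depth now 1)
Event 4 (EXEC): [IRQ0] PC=0: INC 2 -> ACC=6
Event 5 (EXEC): [IRQ0] PC=1: INC 3 -> ACC=9
Event 6 (EXEC): [IRQ0] PC=2: DEC 1 -> ACC=8
Event 7 (EXEC): [IRQ0] PC=3: IRET -> resume MAIN at PC=2 (depth now 0)
Event 8 (EXEC): [MAIN] PC=2: INC 1 -> ACC=9
Event 9 (EXEC): [MAIN] PC=3: INC 5 -> ACC=14
Event 10 (EXEC): [MAIN] PC=4: HALT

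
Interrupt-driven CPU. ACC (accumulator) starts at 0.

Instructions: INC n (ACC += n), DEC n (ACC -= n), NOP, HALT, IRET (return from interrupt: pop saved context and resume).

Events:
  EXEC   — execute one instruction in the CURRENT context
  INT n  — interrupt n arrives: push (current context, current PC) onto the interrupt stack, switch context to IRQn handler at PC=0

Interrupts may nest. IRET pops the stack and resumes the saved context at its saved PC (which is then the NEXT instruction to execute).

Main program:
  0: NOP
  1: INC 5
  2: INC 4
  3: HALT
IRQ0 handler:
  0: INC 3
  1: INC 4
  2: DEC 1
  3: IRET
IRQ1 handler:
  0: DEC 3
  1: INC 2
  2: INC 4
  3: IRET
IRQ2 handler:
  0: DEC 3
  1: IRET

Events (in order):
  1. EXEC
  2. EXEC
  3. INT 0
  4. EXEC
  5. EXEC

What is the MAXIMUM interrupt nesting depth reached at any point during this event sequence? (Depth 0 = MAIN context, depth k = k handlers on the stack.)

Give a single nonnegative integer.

Event 1 (EXEC): [MAIN] PC=0: NOP [depth=0]
Event 2 (EXEC): [MAIN] PC=1: INC 5 -> ACC=5 [depth=0]
Event 3 (INT 0): INT 0 arrives: push (MAIN, PC=2), enter IRQ0 at PC=0 (depth now 1) [depth=1]
Event 4 (EXEC): [IRQ0] PC=0: INC 3 -> ACC=8 [depth=1]
Event 5 (EXEC): [IRQ0] PC=1: INC 4 -> ACC=12 [depth=1]
Max depth observed: 1

Answer: 1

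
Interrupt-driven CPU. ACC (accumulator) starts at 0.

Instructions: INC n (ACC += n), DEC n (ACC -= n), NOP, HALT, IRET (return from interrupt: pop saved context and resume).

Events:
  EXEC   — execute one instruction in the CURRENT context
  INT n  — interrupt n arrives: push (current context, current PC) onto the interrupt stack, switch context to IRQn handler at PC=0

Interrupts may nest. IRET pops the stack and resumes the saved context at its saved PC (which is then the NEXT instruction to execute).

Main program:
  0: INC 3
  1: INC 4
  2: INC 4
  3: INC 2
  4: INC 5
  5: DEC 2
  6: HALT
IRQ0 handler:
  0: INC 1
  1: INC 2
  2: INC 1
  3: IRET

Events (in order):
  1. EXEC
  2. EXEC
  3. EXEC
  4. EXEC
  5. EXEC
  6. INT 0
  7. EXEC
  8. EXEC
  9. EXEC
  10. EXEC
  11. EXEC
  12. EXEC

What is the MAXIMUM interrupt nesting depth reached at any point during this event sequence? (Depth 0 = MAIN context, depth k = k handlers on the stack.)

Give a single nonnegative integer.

Event 1 (EXEC): [MAIN] PC=0: INC 3 -> ACC=3 [depth=0]
Event 2 (EXEC): [MAIN] PC=1: INC 4 -> ACC=7 [depth=0]
Event 3 (EXEC): [MAIN] PC=2: INC 4 -> ACC=11 [depth=0]
Event 4 (EXEC): [MAIN] PC=3: INC 2 -> ACC=13 [depth=0]
Event 5 (EXEC): [MAIN] PC=4: INC 5 -> ACC=18 [depth=0]
Event 6 (INT 0): INT 0 arrives: push (MAIN, PC=5), enter IRQ0 at PC=0 (depth now 1) [depth=1]
Event 7 (EXEC): [IRQ0] PC=0: INC 1 -> ACC=19 [depth=1]
Event 8 (EXEC): [IRQ0] PC=1: INC 2 -> ACC=21 [depth=1]
Event 9 (EXEC): [IRQ0] PC=2: INC 1 -> ACC=22 [depth=1]
Event 10 (EXEC): [IRQ0] PC=3: IRET -> resume MAIN at PC=5 (depth now 0) [depth=0]
Event 11 (EXEC): [MAIN] PC=5: DEC 2 -> ACC=20 [depth=0]
Event 12 (EXEC): [MAIN] PC=6: HALT [depth=0]
Max depth observed: 1

Answer: 1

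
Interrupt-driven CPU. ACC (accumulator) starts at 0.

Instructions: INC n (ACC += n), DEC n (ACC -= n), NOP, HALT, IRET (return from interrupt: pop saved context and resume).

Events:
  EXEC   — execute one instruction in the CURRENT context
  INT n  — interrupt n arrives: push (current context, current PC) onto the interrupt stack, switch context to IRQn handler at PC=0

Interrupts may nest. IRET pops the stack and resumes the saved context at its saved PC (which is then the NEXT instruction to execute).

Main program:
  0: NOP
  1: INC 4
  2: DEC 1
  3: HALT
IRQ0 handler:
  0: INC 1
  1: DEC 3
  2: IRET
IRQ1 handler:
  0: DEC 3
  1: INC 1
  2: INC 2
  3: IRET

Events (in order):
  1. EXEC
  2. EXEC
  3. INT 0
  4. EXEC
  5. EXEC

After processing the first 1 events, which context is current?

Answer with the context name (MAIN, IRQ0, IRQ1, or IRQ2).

Event 1 (EXEC): [MAIN] PC=0: NOP

Answer: MAIN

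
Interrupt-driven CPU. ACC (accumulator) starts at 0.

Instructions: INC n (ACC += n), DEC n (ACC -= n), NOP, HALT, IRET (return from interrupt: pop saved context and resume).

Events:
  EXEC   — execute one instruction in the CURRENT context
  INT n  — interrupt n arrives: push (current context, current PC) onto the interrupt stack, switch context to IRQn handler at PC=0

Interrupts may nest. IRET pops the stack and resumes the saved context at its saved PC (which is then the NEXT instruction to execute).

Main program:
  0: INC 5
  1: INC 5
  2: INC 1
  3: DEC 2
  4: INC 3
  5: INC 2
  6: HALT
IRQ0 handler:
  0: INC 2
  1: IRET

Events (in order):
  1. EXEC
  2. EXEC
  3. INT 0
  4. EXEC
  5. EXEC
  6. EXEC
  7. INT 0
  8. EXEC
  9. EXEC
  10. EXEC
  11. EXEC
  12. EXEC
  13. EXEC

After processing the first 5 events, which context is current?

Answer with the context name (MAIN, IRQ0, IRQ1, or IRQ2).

Answer: MAIN

Derivation:
Event 1 (EXEC): [MAIN] PC=0: INC 5 -> ACC=5
Event 2 (EXEC): [MAIN] PC=1: INC 5 -> ACC=10
Event 3 (INT 0): INT 0 arrives: push (MAIN, PC=2), enter IRQ0 at PC=0 (depth now 1)
Event 4 (EXEC): [IRQ0] PC=0: INC 2 -> ACC=12
Event 5 (EXEC): [IRQ0] PC=1: IRET -> resume MAIN at PC=2 (depth now 0)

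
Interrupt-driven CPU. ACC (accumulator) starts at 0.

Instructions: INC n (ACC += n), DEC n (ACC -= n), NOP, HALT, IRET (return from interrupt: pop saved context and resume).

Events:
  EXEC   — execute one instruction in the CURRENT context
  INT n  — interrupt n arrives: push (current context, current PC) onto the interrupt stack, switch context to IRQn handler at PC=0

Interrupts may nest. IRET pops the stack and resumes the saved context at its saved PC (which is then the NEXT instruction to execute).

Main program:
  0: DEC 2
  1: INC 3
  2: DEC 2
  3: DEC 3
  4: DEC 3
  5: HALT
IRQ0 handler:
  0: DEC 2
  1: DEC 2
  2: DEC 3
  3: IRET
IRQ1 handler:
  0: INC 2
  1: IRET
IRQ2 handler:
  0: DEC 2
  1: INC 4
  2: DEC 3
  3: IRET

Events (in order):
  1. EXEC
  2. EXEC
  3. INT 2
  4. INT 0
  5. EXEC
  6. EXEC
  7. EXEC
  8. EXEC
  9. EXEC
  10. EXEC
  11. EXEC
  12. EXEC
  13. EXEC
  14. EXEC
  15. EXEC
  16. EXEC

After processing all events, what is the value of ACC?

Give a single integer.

Answer: -15

Derivation:
Event 1 (EXEC): [MAIN] PC=0: DEC 2 -> ACC=-2
Event 2 (EXEC): [MAIN] PC=1: INC 3 -> ACC=1
Event 3 (INT 2): INT 2 arrives: push (MAIN, PC=2), enter IRQ2 at PC=0 (depth now 1)
Event 4 (INT 0): INT 0 arrives: push (IRQ2, PC=0), enter IRQ0 at PC=0 (depth now 2)
Event 5 (EXEC): [IRQ0] PC=0: DEC 2 -> ACC=-1
Event 6 (EXEC): [IRQ0] PC=1: DEC 2 -> ACC=-3
Event 7 (EXEC): [IRQ0] PC=2: DEC 3 -> ACC=-6
Event 8 (EXEC): [IRQ0] PC=3: IRET -> resume IRQ2 at PC=0 (depth now 1)
Event 9 (EXEC): [IRQ2] PC=0: DEC 2 -> ACC=-8
Event 10 (EXEC): [IRQ2] PC=1: INC 4 -> ACC=-4
Event 11 (EXEC): [IRQ2] PC=2: DEC 3 -> ACC=-7
Event 12 (EXEC): [IRQ2] PC=3: IRET -> resume MAIN at PC=2 (depth now 0)
Event 13 (EXEC): [MAIN] PC=2: DEC 2 -> ACC=-9
Event 14 (EXEC): [MAIN] PC=3: DEC 3 -> ACC=-12
Event 15 (EXEC): [MAIN] PC=4: DEC 3 -> ACC=-15
Event 16 (EXEC): [MAIN] PC=5: HALT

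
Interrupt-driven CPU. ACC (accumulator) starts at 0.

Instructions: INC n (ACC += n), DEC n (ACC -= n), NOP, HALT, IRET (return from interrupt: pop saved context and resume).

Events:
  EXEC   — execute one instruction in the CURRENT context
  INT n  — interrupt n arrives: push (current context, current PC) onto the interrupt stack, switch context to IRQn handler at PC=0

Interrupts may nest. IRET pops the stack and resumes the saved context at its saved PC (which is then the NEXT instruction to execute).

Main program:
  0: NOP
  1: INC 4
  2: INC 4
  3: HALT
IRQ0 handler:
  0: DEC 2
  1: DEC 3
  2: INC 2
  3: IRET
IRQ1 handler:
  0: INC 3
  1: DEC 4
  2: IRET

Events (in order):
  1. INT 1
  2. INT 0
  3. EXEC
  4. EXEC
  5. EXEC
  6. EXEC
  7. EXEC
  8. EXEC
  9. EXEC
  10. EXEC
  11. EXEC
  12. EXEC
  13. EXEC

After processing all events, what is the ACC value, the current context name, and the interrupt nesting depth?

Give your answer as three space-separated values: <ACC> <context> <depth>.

Event 1 (INT 1): INT 1 arrives: push (MAIN, PC=0), enter IRQ1 at PC=0 (depth now 1)
Event 2 (INT 0): INT 0 arrives: push (IRQ1, PC=0), enter IRQ0 at PC=0 (depth now 2)
Event 3 (EXEC): [IRQ0] PC=0: DEC 2 -> ACC=-2
Event 4 (EXEC): [IRQ0] PC=1: DEC 3 -> ACC=-5
Event 5 (EXEC): [IRQ0] PC=2: INC 2 -> ACC=-3
Event 6 (EXEC): [IRQ0] PC=3: IRET -> resume IRQ1 at PC=0 (depth now 1)
Event 7 (EXEC): [IRQ1] PC=0: INC 3 -> ACC=0
Event 8 (EXEC): [IRQ1] PC=1: DEC 4 -> ACC=-4
Event 9 (EXEC): [IRQ1] PC=2: IRET -> resume MAIN at PC=0 (depth now 0)
Event 10 (EXEC): [MAIN] PC=0: NOP
Event 11 (EXEC): [MAIN] PC=1: INC 4 -> ACC=0
Event 12 (EXEC): [MAIN] PC=2: INC 4 -> ACC=4
Event 13 (EXEC): [MAIN] PC=3: HALT

Answer: 4 MAIN 0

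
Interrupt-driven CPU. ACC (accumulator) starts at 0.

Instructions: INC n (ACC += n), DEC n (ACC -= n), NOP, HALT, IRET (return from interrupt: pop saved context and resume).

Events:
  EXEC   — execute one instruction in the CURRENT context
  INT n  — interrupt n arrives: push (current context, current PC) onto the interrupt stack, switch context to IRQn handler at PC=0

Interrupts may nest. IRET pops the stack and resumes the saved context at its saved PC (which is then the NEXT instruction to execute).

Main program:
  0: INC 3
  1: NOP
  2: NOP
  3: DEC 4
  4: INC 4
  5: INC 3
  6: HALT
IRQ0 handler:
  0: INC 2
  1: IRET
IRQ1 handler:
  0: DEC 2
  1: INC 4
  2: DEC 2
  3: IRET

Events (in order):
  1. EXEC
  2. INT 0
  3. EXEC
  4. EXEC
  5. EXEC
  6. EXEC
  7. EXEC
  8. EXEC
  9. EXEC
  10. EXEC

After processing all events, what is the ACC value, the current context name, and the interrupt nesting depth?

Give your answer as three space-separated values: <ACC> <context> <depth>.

Answer: 8 MAIN 0

Derivation:
Event 1 (EXEC): [MAIN] PC=0: INC 3 -> ACC=3
Event 2 (INT 0): INT 0 arrives: push (MAIN, PC=1), enter IRQ0 at PC=0 (depth now 1)
Event 3 (EXEC): [IRQ0] PC=0: INC 2 -> ACC=5
Event 4 (EXEC): [IRQ0] PC=1: IRET -> resume MAIN at PC=1 (depth now 0)
Event 5 (EXEC): [MAIN] PC=1: NOP
Event 6 (EXEC): [MAIN] PC=2: NOP
Event 7 (EXEC): [MAIN] PC=3: DEC 4 -> ACC=1
Event 8 (EXEC): [MAIN] PC=4: INC 4 -> ACC=5
Event 9 (EXEC): [MAIN] PC=5: INC 3 -> ACC=8
Event 10 (EXEC): [MAIN] PC=6: HALT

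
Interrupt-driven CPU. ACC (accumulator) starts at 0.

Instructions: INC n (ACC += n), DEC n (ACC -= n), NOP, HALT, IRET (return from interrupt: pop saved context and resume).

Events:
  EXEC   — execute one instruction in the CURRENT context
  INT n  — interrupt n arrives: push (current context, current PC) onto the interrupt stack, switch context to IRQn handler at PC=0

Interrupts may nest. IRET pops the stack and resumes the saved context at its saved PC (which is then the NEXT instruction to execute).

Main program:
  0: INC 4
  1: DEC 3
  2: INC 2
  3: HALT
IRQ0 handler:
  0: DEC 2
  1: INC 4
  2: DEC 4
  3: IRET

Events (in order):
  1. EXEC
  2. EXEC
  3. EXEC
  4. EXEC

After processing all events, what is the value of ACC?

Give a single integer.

Answer: 3

Derivation:
Event 1 (EXEC): [MAIN] PC=0: INC 4 -> ACC=4
Event 2 (EXEC): [MAIN] PC=1: DEC 3 -> ACC=1
Event 3 (EXEC): [MAIN] PC=2: INC 2 -> ACC=3
Event 4 (EXEC): [MAIN] PC=3: HALT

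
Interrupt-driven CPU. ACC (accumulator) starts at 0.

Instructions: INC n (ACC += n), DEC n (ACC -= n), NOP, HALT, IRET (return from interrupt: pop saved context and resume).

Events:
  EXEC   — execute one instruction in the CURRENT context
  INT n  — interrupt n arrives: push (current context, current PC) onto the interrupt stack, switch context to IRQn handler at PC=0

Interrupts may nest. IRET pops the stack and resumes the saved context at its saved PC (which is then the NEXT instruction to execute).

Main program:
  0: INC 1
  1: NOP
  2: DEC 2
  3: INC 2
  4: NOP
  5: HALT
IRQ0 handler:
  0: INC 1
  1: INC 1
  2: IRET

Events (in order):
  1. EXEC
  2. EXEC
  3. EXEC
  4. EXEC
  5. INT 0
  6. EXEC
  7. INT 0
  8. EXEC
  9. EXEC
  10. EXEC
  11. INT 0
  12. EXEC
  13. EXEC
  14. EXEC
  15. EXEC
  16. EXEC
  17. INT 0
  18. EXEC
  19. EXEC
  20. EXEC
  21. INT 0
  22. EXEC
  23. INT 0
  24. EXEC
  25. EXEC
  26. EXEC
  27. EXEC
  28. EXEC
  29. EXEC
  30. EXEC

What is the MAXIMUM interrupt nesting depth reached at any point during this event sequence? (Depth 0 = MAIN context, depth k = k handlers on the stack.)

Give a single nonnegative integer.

Event 1 (EXEC): [MAIN] PC=0: INC 1 -> ACC=1 [depth=0]
Event 2 (EXEC): [MAIN] PC=1: NOP [depth=0]
Event 3 (EXEC): [MAIN] PC=2: DEC 2 -> ACC=-1 [depth=0]
Event 4 (EXEC): [MAIN] PC=3: INC 2 -> ACC=1 [depth=0]
Event 5 (INT 0): INT 0 arrives: push (MAIN, PC=4), enter IRQ0 at PC=0 (depth now 1) [depth=1]
Event 6 (EXEC): [IRQ0] PC=0: INC 1 -> ACC=2 [depth=1]
Event 7 (INT 0): INT 0 arrives: push (IRQ0, PC=1), enter IRQ0 at PC=0 (depth now 2) [depth=2]
Event 8 (EXEC): [IRQ0] PC=0: INC 1 -> ACC=3 [depth=2]
Event 9 (EXEC): [IRQ0] PC=1: INC 1 -> ACC=4 [depth=2]
Event 10 (EXEC): [IRQ0] PC=2: IRET -> resume IRQ0 at PC=1 (depth now 1) [depth=1]
Event 11 (INT 0): INT 0 arrives: push (IRQ0, PC=1), enter IRQ0 at PC=0 (depth now 2) [depth=2]
Event 12 (EXEC): [IRQ0] PC=0: INC 1 -> ACC=5 [depth=2]
Event 13 (EXEC): [IRQ0] PC=1: INC 1 -> ACC=6 [depth=2]
Event 14 (EXEC): [IRQ0] PC=2: IRET -> resume IRQ0 at PC=1 (depth now 1) [depth=1]
Event 15 (EXEC): [IRQ0] PC=1: INC 1 -> ACC=7 [depth=1]
Event 16 (EXEC): [IRQ0] PC=2: IRET -> resume MAIN at PC=4 (depth now 0) [depth=0]
Event 17 (INT 0): INT 0 arrives: push (MAIN, PC=4), enter IRQ0 at PC=0 (depth now 1) [depth=1]
Event 18 (EXEC): [IRQ0] PC=0: INC 1 -> ACC=8 [depth=1]
Event 19 (EXEC): [IRQ0] PC=1: INC 1 -> ACC=9 [depth=1]
Event 20 (EXEC): [IRQ0] PC=2: IRET -> resume MAIN at PC=4 (depth now 0) [depth=0]
Event 21 (INT 0): INT 0 arrives: push (MAIN, PC=4), enter IRQ0 at PC=0 (depth now 1) [depth=1]
Event 22 (EXEC): [IRQ0] PC=0: INC 1 -> ACC=10 [depth=1]
Event 23 (INT 0): INT 0 arrives: push (IRQ0, PC=1), enter IRQ0 at PC=0 (depth now 2) [depth=2]
Event 24 (EXEC): [IRQ0] PC=0: INC 1 -> ACC=11 [depth=2]
Event 25 (EXEC): [IRQ0] PC=1: INC 1 -> ACC=12 [depth=2]
Event 26 (EXEC): [IRQ0] PC=2: IRET -> resume IRQ0 at PC=1 (depth now 1) [depth=1]
Event 27 (EXEC): [IRQ0] PC=1: INC 1 -> ACC=13 [depth=1]
Event 28 (EXEC): [IRQ0] PC=2: IRET -> resume MAIN at PC=4 (depth now 0) [depth=0]
Event 29 (EXEC): [MAIN] PC=4: NOP [depth=0]
Event 30 (EXEC): [MAIN] PC=5: HALT [depth=0]
Max depth observed: 2

Answer: 2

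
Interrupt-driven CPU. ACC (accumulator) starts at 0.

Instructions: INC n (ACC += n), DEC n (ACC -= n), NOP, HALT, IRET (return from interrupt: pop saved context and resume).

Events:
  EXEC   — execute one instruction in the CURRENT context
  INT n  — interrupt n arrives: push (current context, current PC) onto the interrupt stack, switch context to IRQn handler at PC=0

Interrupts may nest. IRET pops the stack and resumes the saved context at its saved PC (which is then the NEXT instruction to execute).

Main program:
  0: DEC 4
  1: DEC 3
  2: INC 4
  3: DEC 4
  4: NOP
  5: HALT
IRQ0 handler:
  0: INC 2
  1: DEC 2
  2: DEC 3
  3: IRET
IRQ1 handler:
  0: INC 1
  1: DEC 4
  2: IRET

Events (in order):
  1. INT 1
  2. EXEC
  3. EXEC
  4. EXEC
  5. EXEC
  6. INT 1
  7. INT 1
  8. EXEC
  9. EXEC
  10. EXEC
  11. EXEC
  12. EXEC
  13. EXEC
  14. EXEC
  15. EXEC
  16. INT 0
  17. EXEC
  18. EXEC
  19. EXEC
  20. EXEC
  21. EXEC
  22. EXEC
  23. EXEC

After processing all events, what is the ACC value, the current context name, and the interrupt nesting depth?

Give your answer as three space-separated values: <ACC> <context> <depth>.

Event 1 (INT 1): INT 1 arrives: push (MAIN, PC=0), enter IRQ1 at PC=0 (depth now 1)
Event 2 (EXEC): [IRQ1] PC=0: INC 1 -> ACC=1
Event 3 (EXEC): [IRQ1] PC=1: DEC 4 -> ACC=-3
Event 4 (EXEC): [IRQ1] PC=2: IRET -> resume MAIN at PC=0 (depth now 0)
Event 5 (EXEC): [MAIN] PC=0: DEC 4 -> ACC=-7
Event 6 (INT 1): INT 1 arrives: push (MAIN, PC=1), enter IRQ1 at PC=0 (depth now 1)
Event 7 (INT 1): INT 1 arrives: push (IRQ1, PC=0), enter IRQ1 at PC=0 (depth now 2)
Event 8 (EXEC): [IRQ1] PC=0: INC 1 -> ACC=-6
Event 9 (EXEC): [IRQ1] PC=1: DEC 4 -> ACC=-10
Event 10 (EXEC): [IRQ1] PC=2: IRET -> resume IRQ1 at PC=0 (depth now 1)
Event 11 (EXEC): [IRQ1] PC=0: INC 1 -> ACC=-9
Event 12 (EXEC): [IRQ1] PC=1: DEC 4 -> ACC=-13
Event 13 (EXEC): [IRQ1] PC=2: IRET -> resume MAIN at PC=1 (depth now 0)
Event 14 (EXEC): [MAIN] PC=1: DEC 3 -> ACC=-16
Event 15 (EXEC): [MAIN] PC=2: INC 4 -> ACC=-12
Event 16 (INT 0): INT 0 arrives: push (MAIN, PC=3), enter IRQ0 at PC=0 (depth now 1)
Event 17 (EXEC): [IRQ0] PC=0: INC 2 -> ACC=-10
Event 18 (EXEC): [IRQ0] PC=1: DEC 2 -> ACC=-12
Event 19 (EXEC): [IRQ0] PC=2: DEC 3 -> ACC=-15
Event 20 (EXEC): [IRQ0] PC=3: IRET -> resume MAIN at PC=3 (depth now 0)
Event 21 (EXEC): [MAIN] PC=3: DEC 4 -> ACC=-19
Event 22 (EXEC): [MAIN] PC=4: NOP
Event 23 (EXEC): [MAIN] PC=5: HALT

Answer: -19 MAIN 0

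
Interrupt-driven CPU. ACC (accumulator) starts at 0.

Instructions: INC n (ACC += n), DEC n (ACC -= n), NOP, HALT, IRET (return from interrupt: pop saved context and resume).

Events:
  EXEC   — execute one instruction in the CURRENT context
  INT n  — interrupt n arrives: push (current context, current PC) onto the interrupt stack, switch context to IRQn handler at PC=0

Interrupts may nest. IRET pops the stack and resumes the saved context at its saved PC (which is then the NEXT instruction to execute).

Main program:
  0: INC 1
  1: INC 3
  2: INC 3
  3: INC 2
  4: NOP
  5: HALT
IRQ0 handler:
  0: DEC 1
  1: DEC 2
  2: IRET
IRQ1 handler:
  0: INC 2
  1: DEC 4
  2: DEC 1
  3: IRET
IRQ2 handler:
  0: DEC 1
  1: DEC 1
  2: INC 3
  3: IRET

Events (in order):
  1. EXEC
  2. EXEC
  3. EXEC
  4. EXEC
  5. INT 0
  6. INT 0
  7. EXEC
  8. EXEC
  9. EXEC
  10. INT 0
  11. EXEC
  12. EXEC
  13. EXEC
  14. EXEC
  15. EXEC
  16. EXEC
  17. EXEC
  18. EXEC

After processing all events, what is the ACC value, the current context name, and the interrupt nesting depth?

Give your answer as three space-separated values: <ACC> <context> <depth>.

Answer: 0 MAIN 0

Derivation:
Event 1 (EXEC): [MAIN] PC=0: INC 1 -> ACC=1
Event 2 (EXEC): [MAIN] PC=1: INC 3 -> ACC=4
Event 3 (EXEC): [MAIN] PC=2: INC 3 -> ACC=7
Event 4 (EXEC): [MAIN] PC=3: INC 2 -> ACC=9
Event 5 (INT 0): INT 0 arrives: push (MAIN, PC=4), enter IRQ0 at PC=0 (depth now 1)
Event 6 (INT 0): INT 0 arrives: push (IRQ0, PC=0), enter IRQ0 at PC=0 (depth now 2)
Event 7 (EXEC): [IRQ0] PC=0: DEC 1 -> ACC=8
Event 8 (EXEC): [IRQ0] PC=1: DEC 2 -> ACC=6
Event 9 (EXEC): [IRQ0] PC=2: IRET -> resume IRQ0 at PC=0 (depth now 1)
Event 10 (INT 0): INT 0 arrives: push (IRQ0, PC=0), enter IRQ0 at PC=0 (depth now 2)
Event 11 (EXEC): [IRQ0] PC=0: DEC 1 -> ACC=5
Event 12 (EXEC): [IRQ0] PC=1: DEC 2 -> ACC=3
Event 13 (EXEC): [IRQ0] PC=2: IRET -> resume IRQ0 at PC=0 (depth now 1)
Event 14 (EXEC): [IRQ0] PC=0: DEC 1 -> ACC=2
Event 15 (EXEC): [IRQ0] PC=1: DEC 2 -> ACC=0
Event 16 (EXEC): [IRQ0] PC=2: IRET -> resume MAIN at PC=4 (depth now 0)
Event 17 (EXEC): [MAIN] PC=4: NOP
Event 18 (EXEC): [MAIN] PC=5: HALT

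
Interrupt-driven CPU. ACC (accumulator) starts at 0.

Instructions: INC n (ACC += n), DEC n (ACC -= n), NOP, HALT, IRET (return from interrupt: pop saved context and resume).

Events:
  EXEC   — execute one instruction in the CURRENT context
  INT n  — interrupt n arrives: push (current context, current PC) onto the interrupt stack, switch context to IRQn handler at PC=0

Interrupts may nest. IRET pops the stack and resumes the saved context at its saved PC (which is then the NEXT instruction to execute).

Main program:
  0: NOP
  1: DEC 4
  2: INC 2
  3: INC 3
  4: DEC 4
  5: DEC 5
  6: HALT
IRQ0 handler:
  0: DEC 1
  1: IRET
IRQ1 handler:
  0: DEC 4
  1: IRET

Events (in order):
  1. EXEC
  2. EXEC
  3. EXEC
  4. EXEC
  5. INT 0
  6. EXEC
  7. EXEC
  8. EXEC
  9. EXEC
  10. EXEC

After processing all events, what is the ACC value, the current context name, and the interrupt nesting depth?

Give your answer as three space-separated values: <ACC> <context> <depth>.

Event 1 (EXEC): [MAIN] PC=0: NOP
Event 2 (EXEC): [MAIN] PC=1: DEC 4 -> ACC=-4
Event 3 (EXEC): [MAIN] PC=2: INC 2 -> ACC=-2
Event 4 (EXEC): [MAIN] PC=3: INC 3 -> ACC=1
Event 5 (INT 0): INT 0 arrives: push (MAIN, PC=4), enter IRQ0 at PC=0 (depth now 1)
Event 6 (EXEC): [IRQ0] PC=0: DEC 1 -> ACC=0
Event 7 (EXEC): [IRQ0] PC=1: IRET -> resume MAIN at PC=4 (depth now 0)
Event 8 (EXEC): [MAIN] PC=4: DEC 4 -> ACC=-4
Event 9 (EXEC): [MAIN] PC=5: DEC 5 -> ACC=-9
Event 10 (EXEC): [MAIN] PC=6: HALT

Answer: -9 MAIN 0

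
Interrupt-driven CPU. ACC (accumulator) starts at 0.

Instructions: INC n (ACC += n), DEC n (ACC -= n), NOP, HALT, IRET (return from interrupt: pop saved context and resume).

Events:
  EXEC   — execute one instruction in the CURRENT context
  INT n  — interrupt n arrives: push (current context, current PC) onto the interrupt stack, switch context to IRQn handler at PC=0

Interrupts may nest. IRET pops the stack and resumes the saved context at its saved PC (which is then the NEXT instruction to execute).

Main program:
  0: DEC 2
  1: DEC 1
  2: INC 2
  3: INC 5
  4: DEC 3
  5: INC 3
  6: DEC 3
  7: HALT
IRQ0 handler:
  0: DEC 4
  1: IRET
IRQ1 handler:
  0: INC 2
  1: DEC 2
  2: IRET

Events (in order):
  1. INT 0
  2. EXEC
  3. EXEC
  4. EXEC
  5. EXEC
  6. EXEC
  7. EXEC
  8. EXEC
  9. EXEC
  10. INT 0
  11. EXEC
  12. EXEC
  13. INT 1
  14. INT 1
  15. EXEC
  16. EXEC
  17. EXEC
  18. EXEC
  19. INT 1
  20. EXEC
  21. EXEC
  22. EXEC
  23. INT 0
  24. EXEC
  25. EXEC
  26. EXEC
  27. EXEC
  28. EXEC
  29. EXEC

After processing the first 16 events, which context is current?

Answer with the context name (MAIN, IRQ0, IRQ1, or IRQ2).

Answer: IRQ1

Derivation:
Event 1 (INT 0): INT 0 arrives: push (MAIN, PC=0), enter IRQ0 at PC=0 (depth now 1)
Event 2 (EXEC): [IRQ0] PC=0: DEC 4 -> ACC=-4
Event 3 (EXEC): [IRQ0] PC=1: IRET -> resume MAIN at PC=0 (depth now 0)
Event 4 (EXEC): [MAIN] PC=0: DEC 2 -> ACC=-6
Event 5 (EXEC): [MAIN] PC=1: DEC 1 -> ACC=-7
Event 6 (EXEC): [MAIN] PC=2: INC 2 -> ACC=-5
Event 7 (EXEC): [MAIN] PC=3: INC 5 -> ACC=0
Event 8 (EXEC): [MAIN] PC=4: DEC 3 -> ACC=-3
Event 9 (EXEC): [MAIN] PC=5: INC 3 -> ACC=0
Event 10 (INT 0): INT 0 arrives: push (MAIN, PC=6), enter IRQ0 at PC=0 (depth now 1)
Event 11 (EXEC): [IRQ0] PC=0: DEC 4 -> ACC=-4
Event 12 (EXEC): [IRQ0] PC=1: IRET -> resume MAIN at PC=6 (depth now 0)
Event 13 (INT 1): INT 1 arrives: push (MAIN, PC=6), enter IRQ1 at PC=0 (depth now 1)
Event 14 (INT 1): INT 1 arrives: push (IRQ1, PC=0), enter IRQ1 at PC=0 (depth now 2)
Event 15 (EXEC): [IRQ1] PC=0: INC 2 -> ACC=-2
Event 16 (EXEC): [IRQ1] PC=1: DEC 2 -> ACC=-4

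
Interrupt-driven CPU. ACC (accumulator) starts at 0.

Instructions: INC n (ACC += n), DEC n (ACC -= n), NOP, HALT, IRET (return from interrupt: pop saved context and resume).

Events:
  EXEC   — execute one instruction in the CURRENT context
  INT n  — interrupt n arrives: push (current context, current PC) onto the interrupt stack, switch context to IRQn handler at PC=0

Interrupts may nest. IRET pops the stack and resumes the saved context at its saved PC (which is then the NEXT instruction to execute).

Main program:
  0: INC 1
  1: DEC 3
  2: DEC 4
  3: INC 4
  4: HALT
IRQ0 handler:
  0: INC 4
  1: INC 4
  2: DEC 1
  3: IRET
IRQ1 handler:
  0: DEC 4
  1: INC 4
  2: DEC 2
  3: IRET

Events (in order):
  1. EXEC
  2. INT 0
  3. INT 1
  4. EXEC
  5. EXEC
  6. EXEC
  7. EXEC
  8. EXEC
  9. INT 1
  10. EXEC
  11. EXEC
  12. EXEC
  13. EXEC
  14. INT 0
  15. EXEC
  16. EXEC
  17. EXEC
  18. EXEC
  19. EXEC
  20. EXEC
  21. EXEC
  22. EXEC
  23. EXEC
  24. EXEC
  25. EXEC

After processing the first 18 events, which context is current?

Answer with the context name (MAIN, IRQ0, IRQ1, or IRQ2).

Answer: IRQ0

Derivation:
Event 1 (EXEC): [MAIN] PC=0: INC 1 -> ACC=1
Event 2 (INT 0): INT 0 arrives: push (MAIN, PC=1), enter IRQ0 at PC=0 (depth now 1)
Event 3 (INT 1): INT 1 arrives: push (IRQ0, PC=0), enter IRQ1 at PC=0 (depth now 2)
Event 4 (EXEC): [IRQ1] PC=0: DEC 4 -> ACC=-3
Event 5 (EXEC): [IRQ1] PC=1: INC 4 -> ACC=1
Event 6 (EXEC): [IRQ1] PC=2: DEC 2 -> ACC=-1
Event 7 (EXEC): [IRQ1] PC=3: IRET -> resume IRQ0 at PC=0 (depth now 1)
Event 8 (EXEC): [IRQ0] PC=0: INC 4 -> ACC=3
Event 9 (INT 1): INT 1 arrives: push (IRQ0, PC=1), enter IRQ1 at PC=0 (depth now 2)
Event 10 (EXEC): [IRQ1] PC=0: DEC 4 -> ACC=-1
Event 11 (EXEC): [IRQ1] PC=1: INC 4 -> ACC=3
Event 12 (EXEC): [IRQ1] PC=2: DEC 2 -> ACC=1
Event 13 (EXEC): [IRQ1] PC=3: IRET -> resume IRQ0 at PC=1 (depth now 1)
Event 14 (INT 0): INT 0 arrives: push (IRQ0, PC=1), enter IRQ0 at PC=0 (depth now 2)
Event 15 (EXEC): [IRQ0] PC=0: INC 4 -> ACC=5
Event 16 (EXEC): [IRQ0] PC=1: INC 4 -> ACC=9
Event 17 (EXEC): [IRQ0] PC=2: DEC 1 -> ACC=8
Event 18 (EXEC): [IRQ0] PC=3: IRET -> resume IRQ0 at PC=1 (depth now 1)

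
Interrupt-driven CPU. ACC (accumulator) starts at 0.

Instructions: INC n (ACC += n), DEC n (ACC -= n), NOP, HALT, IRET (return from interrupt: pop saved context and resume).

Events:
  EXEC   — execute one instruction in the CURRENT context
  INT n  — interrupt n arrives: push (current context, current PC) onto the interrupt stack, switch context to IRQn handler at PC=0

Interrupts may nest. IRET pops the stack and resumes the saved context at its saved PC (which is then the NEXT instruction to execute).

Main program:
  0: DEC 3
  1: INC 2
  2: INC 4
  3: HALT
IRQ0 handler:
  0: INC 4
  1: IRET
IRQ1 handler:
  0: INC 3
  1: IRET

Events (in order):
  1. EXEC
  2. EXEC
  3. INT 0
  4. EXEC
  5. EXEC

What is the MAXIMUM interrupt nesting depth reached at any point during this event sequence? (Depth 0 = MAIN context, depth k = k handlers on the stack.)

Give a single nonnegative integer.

Answer: 1

Derivation:
Event 1 (EXEC): [MAIN] PC=0: DEC 3 -> ACC=-3 [depth=0]
Event 2 (EXEC): [MAIN] PC=1: INC 2 -> ACC=-1 [depth=0]
Event 3 (INT 0): INT 0 arrives: push (MAIN, PC=2), enter IRQ0 at PC=0 (depth now 1) [depth=1]
Event 4 (EXEC): [IRQ0] PC=0: INC 4 -> ACC=3 [depth=1]
Event 5 (EXEC): [IRQ0] PC=1: IRET -> resume MAIN at PC=2 (depth now 0) [depth=0]
Max depth observed: 1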